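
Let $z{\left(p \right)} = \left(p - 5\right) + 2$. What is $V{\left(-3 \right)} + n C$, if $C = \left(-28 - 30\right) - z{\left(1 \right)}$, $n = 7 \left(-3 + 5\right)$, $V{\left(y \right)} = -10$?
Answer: $-794$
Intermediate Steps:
$n = 14$ ($n = 7 \cdot 2 = 14$)
$z{\left(p \right)} = -3 + p$ ($z{\left(p \right)} = \left(-5 + p\right) + 2 = -3 + p$)
$C = -56$ ($C = \left(-28 - 30\right) - \left(-3 + 1\right) = -58 - -2 = -58 + 2 = -56$)
$V{\left(-3 \right)} + n C = -10 + 14 \left(-56\right) = -10 - 784 = -794$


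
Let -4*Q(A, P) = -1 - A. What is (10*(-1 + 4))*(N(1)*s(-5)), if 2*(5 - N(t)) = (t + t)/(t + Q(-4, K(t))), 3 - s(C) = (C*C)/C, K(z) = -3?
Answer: 240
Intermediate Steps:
Q(A, P) = ¼ + A/4 (Q(A, P) = -(-1 - A)/4 = ¼ + A/4)
s(C) = 3 - C (s(C) = 3 - C*C/C = 3 - C²/C = 3 - C)
N(t) = 5 - t/(-¾ + t) (N(t) = 5 - (t + t)/(2*(t + (¼ + (¼)*(-4)))) = 5 - 2*t/(2*(t + (¼ - 1))) = 5 - 2*t/(2*(t - ¾)) = 5 - 2*t/(2*(-¾ + t)) = 5 - t/(-¾ + t))
(10*(-1 + 4))*(N(1)*s(-5)) = (10*(-1 + 4))*(((-15 + 16*1)/(-3 + 4*1))*(3 - 1*(-5))) = (10*3)*(((-15 + 16)/(-3 + 4))*(3 + 5)) = 30*((1/1)*8) = 30*((1*1)*8) = 30*(1*8) = 30*8 = 240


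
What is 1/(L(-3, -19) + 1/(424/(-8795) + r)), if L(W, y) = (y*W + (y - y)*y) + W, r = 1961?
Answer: 17246571/931323629 ≈ 0.018518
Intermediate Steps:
L(W, y) = W + W*y (L(W, y) = (W*y + 0*y) + W = (W*y + 0) + W = W*y + W = W + W*y)
1/(L(-3, -19) + 1/(424/(-8795) + r)) = 1/(-3*(1 - 19) + 1/(424/(-8795) + 1961)) = 1/(-3*(-18) + 1/(424*(-1/8795) + 1961)) = 1/(54 + 1/(-424/8795 + 1961)) = 1/(54 + 1/(17246571/8795)) = 1/(54 + 8795/17246571) = 1/(931323629/17246571) = 17246571/931323629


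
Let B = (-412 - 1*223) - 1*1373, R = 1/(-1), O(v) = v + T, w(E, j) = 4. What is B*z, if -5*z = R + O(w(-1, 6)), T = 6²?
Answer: 78312/5 ≈ 15662.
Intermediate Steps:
T = 36
O(v) = 36 + v (O(v) = v + 36 = 36 + v)
R = -1
z = -39/5 (z = -(-1 + (36 + 4))/5 = -(-1 + 40)/5 = -⅕*39 = -39/5 ≈ -7.8000)
B = -2008 (B = (-412 - 223) - 1373 = -635 - 1373 = -2008)
B*z = -2008*(-39/5) = 78312/5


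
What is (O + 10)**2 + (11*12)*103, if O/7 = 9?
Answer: 18925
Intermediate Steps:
O = 63 (O = 7*9 = 63)
(O + 10)**2 + (11*12)*103 = (63 + 10)**2 + (11*12)*103 = 73**2 + 132*103 = 5329 + 13596 = 18925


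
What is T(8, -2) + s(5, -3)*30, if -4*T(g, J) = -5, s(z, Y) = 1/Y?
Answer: -35/4 ≈ -8.7500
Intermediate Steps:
T(g, J) = 5/4 (T(g, J) = -¼*(-5) = 5/4)
T(8, -2) + s(5, -3)*30 = 5/4 + 30/(-3) = 5/4 - ⅓*30 = 5/4 - 10 = -35/4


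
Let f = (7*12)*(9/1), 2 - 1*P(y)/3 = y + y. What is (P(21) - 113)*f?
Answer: -176148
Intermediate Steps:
P(y) = 6 - 6*y (P(y) = 6 - 3*(y + y) = 6 - 6*y)
f = 756 (f = 84*(9*1) = 84*9 = 756)
(P(21) - 113)*f = ((6 - 6*21) - 113)*756 = ((6 - 126) - 113)*756 = (-120 - 113)*756 = -233*756 = -176148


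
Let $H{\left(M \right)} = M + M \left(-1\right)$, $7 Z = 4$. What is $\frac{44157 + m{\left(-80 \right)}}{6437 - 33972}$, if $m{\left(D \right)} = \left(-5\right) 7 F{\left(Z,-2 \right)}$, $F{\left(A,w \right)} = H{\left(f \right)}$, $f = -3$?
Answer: $- \frac{44157}{27535} \approx -1.6037$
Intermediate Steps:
$Z = \frac{4}{7}$ ($Z = \frac{1}{7} \cdot 4 = \frac{4}{7} \approx 0.57143$)
$H{\left(M \right)} = 0$ ($H{\left(M \right)} = M - M = 0$)
$F{\left(A,w \right)} = 0$
$m{\left(D \right)} = 0$ ($m{\left(D \right)} = \left(-5\right) 7 \cdot 0 = \left(-35\right) 0 = 0$)
$\frac{44157 + m{\left(-80 \right)}}{6437 - 33972} = \frac{44157 + 0}{6437 - 33972} = \frac{44157}{-27535} = 44157 \left(- \frac{1}{27535}\right) = - \frac{44157}{27535}$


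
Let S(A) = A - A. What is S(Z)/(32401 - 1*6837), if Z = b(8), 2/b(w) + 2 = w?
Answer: 0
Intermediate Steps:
b(w) = 2/(-2 + w)
Z = ⅓ (Z = 2/(-2 + 8) = 2/6 = 2*(⅙) = ⅓ ≈ 0.33333)
S(A) = 0
S(Z)/(32401 - 1*6837) = 0/(32401 - 1*6837) = 0/(32401 - 6837) = 0/25564 = 0*(1/25564) = 0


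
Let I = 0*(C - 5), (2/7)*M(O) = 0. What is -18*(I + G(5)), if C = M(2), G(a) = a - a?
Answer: 0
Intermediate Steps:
G(a) = 0
M(O) = 0 (M(O) = (7/2)*0 = 0)
C = 0
I = 0 (I = 0*(0 - 5) = 0*(-5) = 0)
-18*(I + G(5)) = -18*(0 + 0) = -18*0 = 0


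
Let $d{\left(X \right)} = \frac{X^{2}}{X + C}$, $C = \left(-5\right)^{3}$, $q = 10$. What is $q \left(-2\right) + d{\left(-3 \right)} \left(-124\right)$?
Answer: $- \frac{361}{32} \approx -11.281$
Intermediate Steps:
$C = -125$
$d{\left(X \right)} = \frac{X^{2}}{-125 + X}$ ($d{\left(X \right)} = \frac{X^{2}}{X - 125} = \frac{X^{2}}{-125 + X}$)
$q \left(-2\right) + d{\left(-3 \right)} \left(-124\right) = 10 \left(-2\right) + \frac{\left(-3\right)^{2}}{-125 - 3} \left(-124\right) = -20 + \frac{9}{-128} \left(-124\right) = -20 + 9 \left(- \frac{1}{128}\right) \left(-124\right) = -20 - - \frac{279}{32} = -20 + \frac{279}{32} = - \frac{361}{32}$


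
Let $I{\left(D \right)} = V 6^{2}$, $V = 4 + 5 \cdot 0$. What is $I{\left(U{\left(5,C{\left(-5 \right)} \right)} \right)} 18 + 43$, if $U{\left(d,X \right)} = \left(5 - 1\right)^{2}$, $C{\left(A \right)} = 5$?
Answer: $2635$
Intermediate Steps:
$U{\left(d,X \right)} = 16$ ($U{\left(d,X \right)} = 4^{2} = 16$)
$V = 4$ ($V = 4 + 0 = 4$)
$I{\left(D \right)} = 144$ ($I{\left(D \right)} = 4 \cdot 6^{2} = 4 \cdot 36 = 144$)
$I{\left(U{\left(5,C{\left(-5 \right)} \right)} \right)} 18 + 43 = 144 \cdot 18 + 43 = 2592 + 43 = 2635$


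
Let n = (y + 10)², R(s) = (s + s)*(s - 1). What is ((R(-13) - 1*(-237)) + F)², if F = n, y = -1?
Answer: 465124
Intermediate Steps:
R(s) = 2*s*(-1 + s) (R(s) = (2*s)*(-1 + s) = 2*s*(-1 + s))
n = 81 (n = (-1 + 10)² = 9² = 81)
F = 81
((R(-13) - 1*(-237)) + F)² = ((2*(-13)*(-1 - 13) - 1*(-237)) + 81)² = ((2*(-13)*(-14) + 237) + 81)² = ((364 + 237) + 81)² = (601 + 81)² = 682² = 465124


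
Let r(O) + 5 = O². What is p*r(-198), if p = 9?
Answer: 352791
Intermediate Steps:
r(O) = -5 + O²
p*r(-198) = 9*(-5 + (-198)²) = 9*(-5 + 39204) = 9*39199 = 352791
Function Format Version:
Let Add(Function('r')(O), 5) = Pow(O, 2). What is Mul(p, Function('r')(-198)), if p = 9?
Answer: 352791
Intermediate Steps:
Function('r')(O) = Add(-5, Pow(O, 2))
Mul(p, Function('r')(-198)) = Mul(9, Add(-5, Pow(-198, 2))) = Mul(9, Add(-5, 39204)) = Mul(9, 39199) = 352791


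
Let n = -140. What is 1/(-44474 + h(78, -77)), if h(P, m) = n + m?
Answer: -1/44691 ≈ -2.2376e-5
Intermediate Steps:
h(P, m) = -140 + m
1/(-44474 + h(78, -77)) = 1/(-44474 + (-140 - 77)) = 1/(-44474 - 217) = 1/(-44691) = -1/44691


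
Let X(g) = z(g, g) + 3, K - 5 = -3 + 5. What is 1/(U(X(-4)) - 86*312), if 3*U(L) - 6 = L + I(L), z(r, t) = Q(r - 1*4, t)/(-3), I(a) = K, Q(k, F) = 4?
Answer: -9/241444 ≈ -3.7276e-5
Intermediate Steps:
K = 7 (K = 5 + (-3 + 5) = 5 + 2 = 7)
I(a) = 7
z(r, t) = -4/3 (z(r, t) = 4/(-3) = 4*(-⅓) = -4/3)
X(g) = 5/3 (X(g) = -4/3 + 3 = 5/3)
U(L) = 13/3 + L/3 (U(L) = 2 + (L + 7)/3 = 2 + (7 + L)/3 = 2 + (7/3 + L/3) = 13/3 + L/3)
1/(U(X(-4)) - 86*312) = 1/((13/3 + (⅓)*(5/3)) - 86*312) = 1/((13/3 + 5/9) - 26832) = 1/(44/9 - 26832) = 1/(-241444/9) = -9/241444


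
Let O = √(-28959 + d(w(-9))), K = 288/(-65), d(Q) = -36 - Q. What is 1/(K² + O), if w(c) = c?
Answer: 58406400/87382987231 - 17850625*I*√28986/524297923386 ≈ 0.0006684 - 0.0057965*I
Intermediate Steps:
K = -288/65 (K = 288*(-1/65) = -288/65 ≈ -4.4308)
O = I*√28986 (O = √(-28959 + (-36 - 1*(-9))) = √(-28959 + (-36 + 9)) = √(-28959 - 27) = √(-28986) = I*√28986 ≈ 170.25*I)
1/(K² + O) = 1/((-288/65)² + I*√28986) = 1/(82944/4225 + I*√28986)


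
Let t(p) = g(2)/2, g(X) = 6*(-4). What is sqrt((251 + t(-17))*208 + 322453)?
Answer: sqrt(372165) ≈ 610.05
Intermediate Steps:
g(X) = -24
t(p) = -12 (t(p) = -24/2 = -24*1/2 = -12)
sqrt((251 + t(-17))*208 + 322453) = sqrt((251 - 12)*208 + 322453) = sqrt(239*208 + 322453) = sqrt(49712 + 322453) = sqrt(372165)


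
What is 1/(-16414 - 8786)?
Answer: -1/25200 ≈ -3.9683e-5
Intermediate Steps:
1/(-16414 - 8786) = 1/(-25200) = -1/25200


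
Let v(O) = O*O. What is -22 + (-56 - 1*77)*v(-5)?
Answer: -3347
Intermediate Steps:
v(O) = O²
-22 + (-56 - 1*77)*v(-5) = -22 + (-56 - 1*77)*(-5)² = -22 + (-56 - 77)*25 = -22 - 133*25 = -22 - 3325 = -3347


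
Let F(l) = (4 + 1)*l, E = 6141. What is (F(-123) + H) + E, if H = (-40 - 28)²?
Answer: 10150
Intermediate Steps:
H = 4624 (H = (-68)² = 4624)
F(l) = 5*l
(F(-123) + H) + E = (5*(-123) + 4624) + 6141 = (-615 + 4624) + 6141 = 4009 + 6141 = 10150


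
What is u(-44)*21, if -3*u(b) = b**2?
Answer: -13552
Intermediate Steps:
u(b) = -b**2/3
u(-44)*21 = -1/3*(-44)**2*21 = -1/3*1936*21 = -1936/3*21 = -13552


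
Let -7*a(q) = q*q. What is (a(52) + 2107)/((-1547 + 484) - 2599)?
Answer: -12045/25634 ≈ -0.46988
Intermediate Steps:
a(q) = -q²/7 (a(q) = -q*q/7 = -q²/7)
(a(52) + 2107)/((-1547 + 484) - 2599) = (-⅐*52² + 2107)/((-1547 + 484) - 2599) = (-⅐*2704 + 2107)/(-1063 - 2599) = (-2704/7 + 2107)/(-3662) = (12045/7)*(-1/3662) = -12045/25634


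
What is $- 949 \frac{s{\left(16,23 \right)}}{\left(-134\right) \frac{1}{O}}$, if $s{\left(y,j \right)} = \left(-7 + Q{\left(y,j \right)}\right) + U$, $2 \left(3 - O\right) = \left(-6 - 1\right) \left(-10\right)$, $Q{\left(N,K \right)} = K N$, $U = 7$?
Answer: $- \frac{5587712}{67} \approx -83399.0$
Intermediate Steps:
$O = -32$ ($O = 3 - \frac{\left(-6 - 1\right) \left(-10\right)}{2} = 3 - \frac{\left(-7\right) \left(-10\right)}{2} = 3 - 35 = -32$)
$s{\left(y,j \right)} = j y$ ($s{\left(y,j \right)} = \left(-7 + j y\right) + 7 = j y$)
$- 949 \frac{s{\left(16,23 \right)}}{\left(-134\right) \frac{1}{O}} = - 949 \frac{23 \cdot 16}{\left(-134\right) \frac{1}{-32}} = - 949 \frac{368}{\left(-134\right) \left(- \frac{1}{32}\right)} = - 949 \frac{368}{\frac{67}{16}} = - 949 \cdot 368 \cdot \frac{16}{67} = \left(-949\right) \frac{5888}{67} = - \frac{5587712}{67}$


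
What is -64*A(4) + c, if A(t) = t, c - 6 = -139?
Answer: -389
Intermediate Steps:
c = -133 (c = 6 - 139 = -133)
-64*A(4) + c = -64*4 - 133 = -256 - 133 = -389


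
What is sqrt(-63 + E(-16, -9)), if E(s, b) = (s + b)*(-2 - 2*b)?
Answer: I*sqrt(463) ≈ 21.517*I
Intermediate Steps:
E(s, b) = (-2 - 2*b)*(b + s) (E(s, b) = (b + s)*(-2 - 2*b) = (-2 - 2*b)*(b + s))
sqrt(-63 + E(-16, -9)) = sqrt(-63 + (-2*(-9) - 2*(-16) - 2*(-9)**2 - 2*(-9)*(-16))) = sqrt(-63 + (18 + 32 - 2*81 - 288)) = sqrt(-63 + (18 + 32 - 162 - 288)) = sqrt(-63 - 400) = sqrt(-463) = I*sqrt(463)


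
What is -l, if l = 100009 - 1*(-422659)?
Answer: -522668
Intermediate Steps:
l = 522668 (l = 100009 + 422659 = 522668)
-l = -1*522668 = -522668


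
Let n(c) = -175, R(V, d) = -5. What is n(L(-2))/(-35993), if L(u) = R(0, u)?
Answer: 175/35993 ≈ 0.0048621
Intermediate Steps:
L(u) = -5
n(L(-2))/(-35993) = -175/(-35993) = -175*(-1/35993) = 175/35993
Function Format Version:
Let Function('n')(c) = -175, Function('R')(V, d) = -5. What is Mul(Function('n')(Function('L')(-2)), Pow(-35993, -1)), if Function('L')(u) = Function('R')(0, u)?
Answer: Rational(175, 35993) ≈ 0.0048621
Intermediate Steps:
Function('L')(u) = -5
Mul(Function('n')(Function('L')(-2)), Pow(-35993, -1)) = Mul(-175, Pow(-35993, -1)) = Mul(-175, Rational(-1, 35993)) = Rational(175, 35993)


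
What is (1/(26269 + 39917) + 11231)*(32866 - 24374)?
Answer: 3156200269882/33093 ≈ 9.5374e+7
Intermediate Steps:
(1/(26269 + 39917) + 11231)*(32866 - 24374) = (1/66186 + 11231)*8492 = (743334967/66186)*8492 = 3156200269882/33093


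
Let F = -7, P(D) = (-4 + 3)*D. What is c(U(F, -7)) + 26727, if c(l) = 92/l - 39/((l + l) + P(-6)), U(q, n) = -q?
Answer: 3743347/140 ≈ 26738.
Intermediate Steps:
P(D) = -D
c(l) = -39/(6 + 2*l) + 92/l (c(l) = 92/l - 39/((l + l) - 1*(-6)) = 92/l - 39/(2*l + 6) = 92/l - 39/(6 + 2*l) = -39/(6 + 2*l) + 92/l)
c(U(F, -7)) + 26727 = (552 + 145*(-1*(-7)))/(2*((-1*(-7)))*(3 - 1*(-7))) + 26727 = (½)*(552 + 145*7)/(7*(3 + 7)) + 26727 = (½)*(⅐)*(552 + 1015)/10 + 26727 = (½)*(⅐)*(⅒)*1567 + 26727 = 1567/140 + 26727 = 3743347/140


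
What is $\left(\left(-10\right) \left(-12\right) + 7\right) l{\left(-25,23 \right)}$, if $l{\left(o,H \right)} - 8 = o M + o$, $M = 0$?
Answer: $-2159$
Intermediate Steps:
$l{\left(o,H \right)} = 8 + o$ ($l{\left(o,H \right)} = 8 + \left(o 0 + o\right) = 8 + \left(0 + o\right) = 8 + o$)
$\left(\left(-10\right) \left(-12\right) + 7\right) l{\left(-25,23 \right)} = \left(\left(-10\right) \left(-12\right) + 7\right) \left(8 - 25\right) = \left(120 + 7\right) \left(-17\right) = 127 \left(-17\right) = -2159$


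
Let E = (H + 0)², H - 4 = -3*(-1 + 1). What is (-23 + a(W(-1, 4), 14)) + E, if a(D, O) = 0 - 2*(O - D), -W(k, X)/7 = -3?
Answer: 7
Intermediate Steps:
H = 4 (H = 4 - 3*(-1 + 1) = 4 - 3*0 = 4 + 0 = 4)
W(k, X) = 21 (W(k, X) = -7*(-3) = 21)
a(D, O) = -2*O + 2*D (a(D, O) = 0 + (-2*O + 2*D) = -2*O + 2*D)
E = 16 (E = (4 + 0)² = 4² = 16)
(-23 + a(W(-1, 4), 14)) + E = (-23 + (-2*14 + 2*21)) + 16 = (-23 + (-28 + 42)) + 16 = (-23 + 14) + 16 = -9 + 16 = 7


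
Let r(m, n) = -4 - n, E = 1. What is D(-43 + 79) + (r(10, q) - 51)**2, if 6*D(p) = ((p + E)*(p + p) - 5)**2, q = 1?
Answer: 7089097/6 ≈ 1.1815e+6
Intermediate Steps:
D(p) = (-5 + 2*p*(1 + p))**2/6 (D(p) = ((p + 1)*(p + p) - 5)**2/6 = ((1 + p)*(2*p) - 5)**2/6 = (2*p*(1 + p) - 5)**2/6 = (-5 + 2*p*(1 + p))**2/6)
D(-43 + 79) + (r(10, q) - 51)**2 = (-5 + 2*(-43 + 79) + 2*(-43 + 79)**2)**2/6 + ((-4 - 1*1) - 51)**2 = (-5 + 2*36 + 2*36**2)**2/6 + ((-4 - 1) - 51)**2 = (-5 + 72 + 2*1296)**2/6 + (-5 - 51)**2 = (-5 + 72 + 2592)**2/6 + (-56)**2 = (1/6)*2659**2 + 3136 = (1/6)*7070281 + 3136 = 7070281/6 + 3136 = 7089097/6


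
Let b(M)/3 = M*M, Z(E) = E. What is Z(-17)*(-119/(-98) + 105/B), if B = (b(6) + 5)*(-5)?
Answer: -27659/1582 ≈ -17.484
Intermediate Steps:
b(M) = 3*M² (b(M) = 3*(M*M) = 3*M²)
B = -565 (B = (3*6² + 5)*(-5) = (3*36 + 5)*(-5) = (108 + 5)*(-5) = 113*(-5) = -565)
Z(-17)*(-119/(-98) + 105/B) = -17*(-119/(-98) + 105/(-565)) = -17*(-119*(-1/98) + 105*(-1/565)) = -17*(17/14 - 21/113) = -17*1627/1582 = -27659/1582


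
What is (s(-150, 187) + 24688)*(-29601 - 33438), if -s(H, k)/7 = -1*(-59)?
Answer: -1530271725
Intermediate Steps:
s(H, k) = -413 (s(H, k) = -(-7)*(-59) = -7*59 = -413)
(s(-150, 187) + 24688)*(-29601 - 33438) = (-413 + 24688)*(-29601 - 33438) = 24275*(-63039) = -1530271725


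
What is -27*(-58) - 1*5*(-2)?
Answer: 1576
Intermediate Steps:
-27*(-58) - 1*5*(-2) = 1566 - 5*(-2) = 1566 + 10 = 1576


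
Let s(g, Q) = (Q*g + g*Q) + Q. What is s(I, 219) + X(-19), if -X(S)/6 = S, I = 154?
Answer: 67785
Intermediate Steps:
s(g, Q) = Q + 2*Q*g (s(g, Q) = (Q*g + Q*g) + Q = 2*Q*g + Q = Q + 2*Q*g)
X(S) = -6*S
s(I, 219) + X(-19) = 219*(1 + 2*154) - 6*(-19) = 219*(1 + 308) + 114 = 219*309 + 114 = 67671 + 114 = 67785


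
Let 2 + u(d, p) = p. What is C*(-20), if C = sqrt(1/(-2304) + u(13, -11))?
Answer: -5*I*sqrt(29953)/12 ≈ -72.112*I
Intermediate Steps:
u(d, p) = -2 + p
C = I*sqrt(29953)/48 (C = sqrt(1/(-2304) + (-2 - 11)) = sqrt(-1/2304 - 13) = sqrt(-29953/2304) = I*sqrt(29953)/48 ≈ 3.6056*I)
C*(-20) = (I*sqrt(29953)/48)*(-20) = -5*I*sqrt(29953)/12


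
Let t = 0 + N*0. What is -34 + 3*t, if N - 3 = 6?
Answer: -34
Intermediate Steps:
N = 9 (N = 3 + 6 = 9)
t = 0 (t = 0 + 9*0 = 0 + 0 = 0)
-34 + 3*t = -34 + 3*0 = -34 + 0 = -34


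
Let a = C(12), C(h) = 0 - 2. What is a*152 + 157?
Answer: -147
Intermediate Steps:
C(h) = -2
a = -2
a*152 + 157 = -2*152 + 157 = -304 + 157 = -147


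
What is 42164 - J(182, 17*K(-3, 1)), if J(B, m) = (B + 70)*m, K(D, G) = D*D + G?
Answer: -676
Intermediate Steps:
K(D, G) = G + D² (K(D, G) = D² + G = G + D²)
J(B, m) = m*(70 + B) (J(B, m) = (70 + B)*m = m*(70 + B))
42164 - J(182, 17*K(-3, 1)) = 42164 - 17*(1 + (-3)²)*(70 + 182) = 42164 - 17*(1 + 9)*252 = 42164 - 17*10*252 = 42164 - 170*252 = 42164 - 1*42840 = 42164 - 42840 = -676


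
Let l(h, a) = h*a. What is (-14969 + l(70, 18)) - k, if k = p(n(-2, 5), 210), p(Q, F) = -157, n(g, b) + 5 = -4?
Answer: -13552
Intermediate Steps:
l(h, a) = a*h
n(g, b) = -9 (n(g, b) = -5 - 4 = -9)
k = -157
(-14969 + l(70, 18)) - k = (-14969 + 18*70) - 1*(-157) = (-14969 + 1260) + 157 = -13709 + 157 = -13552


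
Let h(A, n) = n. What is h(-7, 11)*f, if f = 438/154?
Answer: 219/7 ≈ 31.286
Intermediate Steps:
f = 219/77 (f = 438*(1/154) = 219/77 ≈ 2.8442)
h(-7, 11)*f = 11*(219/77) = 219/7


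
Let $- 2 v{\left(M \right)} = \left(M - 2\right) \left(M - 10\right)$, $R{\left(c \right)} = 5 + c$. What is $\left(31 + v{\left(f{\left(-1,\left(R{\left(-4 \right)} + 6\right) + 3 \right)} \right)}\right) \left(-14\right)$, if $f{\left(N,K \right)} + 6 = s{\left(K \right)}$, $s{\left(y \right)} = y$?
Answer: $-518$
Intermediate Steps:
$f{\left(N,K \right)} = -6 + K$
$v{\left(M \right)} = - \frac{\left(-10 + M\right) \left(-2 + M\right)}{2}$ ($v{\left(M \right)} = - \frac{\left(M - 2\right) \left(M - 10\right)}{2} = - \frac{\left(-2 + M\right) \left(-10 + M\right)}{2} = - \frac{\left(-10 + M\right) \left(-2 + M\right)}{2}$)
$\left(31 + v{\left(f{\left(-1,\left(R{\left(-4 \right)} + 6\right) + 3 \right)} \right)}\right) \left(-14\right) = \left(31 - \left(10 + \frac{\left(-6 + \left(\left(\left(5 - 4\right) + 6\right) + 3\right)\right)^{2}}{2} - 6 \left(-6 + \left(\left(\left(5 - 4\right) + 6\right) + 3\right)\right)\right)\right) \left(-14\right) = \left(31 - \left(10 + \frac{\left(-6 + \left(\left(1 + 6\right) + 3\right)\right)^{2}}{2} - 6 \left(-6 + \left(\left(1 + 6\right) + 3\right)\right)\right)\right) \left(-14\right) = \left(31 - \left(10 + \frac{\left(-6 + \left(7 + 3\right)\right)^{2}}{2} - 6 \left(-6 + \left(7 + 3\right)\right)\right)\right) \left(-14\right) = \left(31 - \left(10 + \frac{\left(-6 + 10\right)^{2}}{2} - 6 \left(-6 + 10\right)\right)\right) \left(-14\right) = \left(31 - \left(-14 + 8\right)\right) \left(-14\right) = \left(31 - -6\right) \left(-14\right) = \left(31 + 6\right) \left(-14\right) = 37 \left(-14\right) = -518$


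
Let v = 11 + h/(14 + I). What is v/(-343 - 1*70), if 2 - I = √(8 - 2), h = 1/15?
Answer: -20633/774375 - √6/1548750 ≈ -0.026646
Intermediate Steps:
h = 1/15 ≈ 0.066667
I = 2 - √6 (I = 2 - √(8 - 2) = 2 - √6 ≈ -0.44949)
v = 11 + 1/(15*(16 - √6)) (v = 11 + 1/(15*(14 + (2 - √6))) = 11 + 1/(15*(16 - √6)) ≈ 11.005)
v/(-343 - 1*70) = (20633/1875 + √6/3750)/(-343 - 1*70) = (20633/1875 + √6/3750)/(-343 - 70) = (20633/1875 + √6/3750)/(-413) = (20633/1875 + √6/3750)*(-1/413) = -20633/774375 - √6/1548750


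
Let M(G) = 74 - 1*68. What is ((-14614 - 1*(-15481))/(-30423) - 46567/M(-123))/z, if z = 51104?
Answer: -472237681/3109473984 ≈ -0.15187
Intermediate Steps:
M(G) = 6 (M(G) = 74 - 68 = 6)
((-14614 - 1*(-15481))/(-30423) - 46567/M(-123))/z = ((-14614 - 1*(-15481))/(-30423) - 46567/6)/51104 = ((-14614 + 15481)*(-1/30423) - 46567*⅙)*(1/51104) = (867*(-1/30423) - 46567/6)*(1/51104) = (-289/10141 - 46567/6)*(1/51104) = -472237681/60846*1/51104 = -472237681/3109473984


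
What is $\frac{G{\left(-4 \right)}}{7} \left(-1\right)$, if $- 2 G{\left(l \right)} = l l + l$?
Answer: $\frac{6}{7} \approx 0.85714$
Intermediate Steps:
$G{\left(l \right)} = - \frac{l}{2} - \frac{l^{2}}{2}$ ($G{\left(l \right)} = - \frac{l l + l}{2} = - \frac{l^{2} + l}{2} = - \frac{l + l^{2}}{2} = - \frac{l}{2} - \frac{l^{2}}{2}$)
$\frac{G{\left(-4 \right)}}{7} \left(-1\right) = \frac{\left(- \frac{1}{2}\right) \left(-4\right) \left(1 - 4\right)}{7} \left(-1\right) = \left(- \frac{1}{2}\right) \left(-4\right) \left(-3\right) \frac{1}{7} \left(-1\right) = \left(-6\right) \frac{1}{7} \left(-1\right) = \left(- \frac{6}{7}\right) \left(-1\right) = \frac{6}{7}$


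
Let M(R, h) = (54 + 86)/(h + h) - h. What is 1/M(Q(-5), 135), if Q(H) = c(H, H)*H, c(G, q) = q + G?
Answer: -27/3631 ≈ -0.0074360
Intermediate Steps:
c(G, q) = G + q
Q(H) = 2*H**2 (Q(H) = (H + H)*H = (2*H)*H = 2*H**2)
M(R, h) = -h + 70/h (M(R, h) = 140/((2*h)) - h = 140*(1/(2*h)) - h = 70/h - h = -h + 70/h)
1/M(Q(-5), 135) = 1/(-1*135 + 70/135) = 1/(-135 + 70*(1/135)) = 1/(-135 + 14/27) = 1/(-3631/27) = -27/3631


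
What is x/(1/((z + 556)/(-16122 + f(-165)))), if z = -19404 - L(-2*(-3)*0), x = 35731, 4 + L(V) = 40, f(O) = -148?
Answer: 337372102/8135 ≈ 41472.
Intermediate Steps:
L(V) = 36 (L(V) = -4 + 40 = 36)
z = -19440 (z = -19404 - 1*36 = -19404 - 36 = -19440)
x/(1/((z + 556)/(-16122 + f(-165)))) = 35731/(1/((-19440 + 556)/(-16122 - 148))) = 35731/(1/(-18884/(-16270))) = 35731/(1/(-18884*(-1/16270))) = 35731/(1/(9442/8135)) = 35731/(8135/9442) = 35731*(9442/8135) = 337372102/8135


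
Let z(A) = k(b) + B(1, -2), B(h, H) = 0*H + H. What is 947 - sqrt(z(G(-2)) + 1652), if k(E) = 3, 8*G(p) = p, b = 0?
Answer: 947 - sqrt(1653) ≈ 906.34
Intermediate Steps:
G(p) = p/8
B(h, H) = H (B(h, H) = 0 + H = H)
z(A) = 1 (z(A) = 3 - 2 = 1)
947 - sqrt(z(G(-2)) + 1652) = 947 - sqrt(1 + 1652) = 947 - sqrt(1653)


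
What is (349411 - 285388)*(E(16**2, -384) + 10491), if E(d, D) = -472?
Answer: 641446437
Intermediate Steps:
(349411 - 285388)*(E(16**2, -384) + 10491) = (349411 - 285388)*(-472 + 10491) = 64023*10019 = 641446437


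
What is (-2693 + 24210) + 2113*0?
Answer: 21517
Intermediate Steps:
(-2693 + 24210) + 2113*0 = 21517 + 0 = 21517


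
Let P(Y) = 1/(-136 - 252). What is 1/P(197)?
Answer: -388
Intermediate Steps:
P(Y) = -1/388 (P(Y) = 1/(-388) = -1/388)
1/P(197) = 1/(-1/388) = -388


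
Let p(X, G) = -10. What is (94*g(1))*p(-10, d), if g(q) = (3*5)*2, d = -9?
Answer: -28200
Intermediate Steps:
g(q) = 30 (g(q) = 15*2 = 30)
(94*g(1))*p(-10, d) = (94*30)*(-10) = 2820*(-10) = -28200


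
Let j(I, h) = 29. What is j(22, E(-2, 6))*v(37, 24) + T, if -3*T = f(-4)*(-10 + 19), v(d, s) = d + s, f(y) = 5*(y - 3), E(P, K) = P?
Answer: 1874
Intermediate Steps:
f(y) = -15 + 5*y (f(y) = 5*(-3 + y) = -15 + 5*y)
T = 105 (T = -(-15 + 5*(-4))*(-10 + 19)/3 = -(-15 - 20)*9/3 = -(-35)*9/3 = -1/3*(-315) = 105)
j(22, E(-2, 6))*v(37, 24) + T = 29*(37 + 24) + 105 = 29*61 + 105 = 1769 + 105 = 1874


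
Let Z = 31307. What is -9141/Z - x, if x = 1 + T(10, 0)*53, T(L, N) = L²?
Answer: -165967548/31307 ≈ -5301.3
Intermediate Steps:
x = 5301 (x = 1 + 10²*53 = 1 + 100*53 = 1 + 5300 = 5301)
-9141/Z - x = -9141/31307 - 1*5301 = -9141*1/31307 - 5301 = -9141/31307 - 5301 = -165967548/31307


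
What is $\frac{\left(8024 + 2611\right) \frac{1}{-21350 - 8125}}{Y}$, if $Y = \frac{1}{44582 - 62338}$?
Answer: $\frac{12589004}{1965} \approx 6406.6$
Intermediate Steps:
$Y = - \frac{1}{17756}$ ($Y = \frac{1}{-17756} = - \frac{1}{17756} \approx -5.6319 \cdot 10^{-5}$)
$\frac{\left(8024 + 2611\right) \frac{1}{-21350 - 8125}}{Y} = \frac{\left(8024 + 2611\right) \frac{1}{-21350 - 8125}}{- \frac{1}{17756}} = \frac{10635}{-21350 - 8125} \left(-17756\right) = \frac{10635}{-29475} \left(-17756\right) = 10635 \left(- \frac{1}{29475}\right) \left(-17756\right) = \left(- \frac{709}{1965}\right) \left(-17756\right) = \frac{12589004}{1965}$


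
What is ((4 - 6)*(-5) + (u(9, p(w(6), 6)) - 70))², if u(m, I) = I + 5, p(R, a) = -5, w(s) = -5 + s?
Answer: 3600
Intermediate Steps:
u(m, I) = 5 + I
((4 - 6)*(-5) + (u(9, p(w(6), 6)) - 70))² = ((4 - 6)*(-5) + ((5 - 5) - 70))² = (-2*(-5) + (0 - 70))² = (10 - 70)² = (-60)² = 3600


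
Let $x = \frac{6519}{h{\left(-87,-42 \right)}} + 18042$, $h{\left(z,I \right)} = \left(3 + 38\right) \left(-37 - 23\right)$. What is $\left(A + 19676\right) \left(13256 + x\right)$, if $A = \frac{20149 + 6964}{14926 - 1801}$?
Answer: $\frac{161655888198991}{262500} \approx 6.1583 \cdot 10^{8}$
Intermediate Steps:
$h{\left(z,I \right)} = -2460$ ($h{\left(z,I \right)} = 41 \left(-60\right) = -2460$)
$A = \frac{27113}{13125} \approx 2.0658$
$x = \frac{360787}{20}$ ($x = \frac{6519}{-2460} + 18042 = 6519 \left(- \frac{1}{2460}\right) + 18042 = - \frac{53}{20} + 18042 = \frac{360787}{20} \approx 18039.0$)
$\left(A + 19676\right) \left(13256 + x\right) = \left(\frac{27113}{13125} + 19676\right) \left(13256 + \frac{360787}{20}\right) = \frac{258274613}{13125} \cdot \frac{625907}{20} = \frac{161655888198991}{262500}$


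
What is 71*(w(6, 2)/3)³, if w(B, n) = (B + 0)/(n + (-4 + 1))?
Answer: -568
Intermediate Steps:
w(B, n) = B/(-3 + n) (w(B, n) = B/(n - 3) = B/(-3 + n))
71*(w(6, 2)/3)³ = 71*((6/(-3 + 2))/3)³ = 71*((6/(-1))*(⅓))³ = 71*((6*(-1))*(⅓))³ = 71*(-6*⅓)³ = 71*(-2)³ = 71*(-8) = -568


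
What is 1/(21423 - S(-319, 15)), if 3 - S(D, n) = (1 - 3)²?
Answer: 1/21424 ≈ 4.6677e-5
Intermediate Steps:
S(D, n) = -1 (S(D, n) = 3 - (1 - 3)² = 3 - 1*(-2)² = 3 - 1*4 = 3 - 4 = -1)
1/(21423 - S(-319, 15)) = 1/(21423 - 1*(-1)) = 1/(21423 + 1) = 1/21424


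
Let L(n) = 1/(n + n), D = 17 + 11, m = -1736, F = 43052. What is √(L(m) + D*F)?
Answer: √908219481127/868 ≈ 1097.9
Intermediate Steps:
D = 28
L(n) = 1/(2*n)
√(L(m) + D*F) = √((½)/(-1736) + 28*43052) = √((½)*(-1/1736) + 1205456) = √(-1/3472 + 1205456) = √(4185343231/3472) = √908219481127/868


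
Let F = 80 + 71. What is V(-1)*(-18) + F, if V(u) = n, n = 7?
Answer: 25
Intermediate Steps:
V(u) = 7
F = 151
V(-1)*(-18) + F = 7*(-18) + 151 = -126 + 151 = 25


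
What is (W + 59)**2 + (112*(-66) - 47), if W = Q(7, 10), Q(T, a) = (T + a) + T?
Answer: -550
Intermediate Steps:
Q(T, a) = a + 2*T
W = 24 (W = 10 + 2*7 = 10 + 14 = 24)
(W + 59)**2 + (112*(-66) - 47) = (24 + 59)**2 + (112*(-66) - 47) = 83**2 + (-7392 - 47) = 6889 - 7439 = -550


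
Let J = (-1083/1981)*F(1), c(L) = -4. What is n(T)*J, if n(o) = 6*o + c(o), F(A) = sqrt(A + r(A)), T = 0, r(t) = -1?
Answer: 0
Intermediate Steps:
F(A) = sqrt(-1 + A) (F(A) = sqrt(A - 1) = sqrt(-1 + A))
n(o) = -4 + 6*o (n(o) = 6*o - 4 = -4 + 6*o)
J = 0 (J = (-1083/1981)*sqrt(-1 + 1) = (-1083*1/1981)*sqrt(0) = -1083/1981*0 = 0)
n(T)*J = (-4 + 6*0)*0 = (-4 + 0)*0 = -4*0 = 0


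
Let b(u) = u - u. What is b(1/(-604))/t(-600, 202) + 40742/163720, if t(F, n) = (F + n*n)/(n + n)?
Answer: 20371/81860 ≈ 0.24885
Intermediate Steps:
t(F, n) = (F + n²)/(2*n) (t(F, n) = (F + n²)/((2*n)) = (F + n²)*(1/(2*n)) = (F + n²)/(2*n))
b(u) = 0
b(1/(-604))/t(-600, 202) + 40742/163720 = 0/(((½)*(-600 + 202²)/202)) + 40742/163720 = 0/(((½)*(1/202)*(-600 + 40804))) + 40742*(1/163720) = 0/(((½)*(1/202)*40204)) + 20371/81860 = 0/(10051/101) + 20371/81860 = 0*(101/10051) + 20371/81860 = 0 + 20371/81860 = 20371/81860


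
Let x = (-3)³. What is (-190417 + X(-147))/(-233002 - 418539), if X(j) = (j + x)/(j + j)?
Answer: 9330404/31925509 ≈ 0.29226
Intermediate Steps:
x = -27
X(j) = (-27 + j)/(2*j) (X(j) = (j - 27)/(j + j) = (-27 + j)/((2*j)) = (-27 + j)*(1/(2*j)) = (-27 + j)/(2*j))
(-190417 + X(-147))/(-233002 - 418539) = (-190417 + (½)*(-27 - 147)/(-147))/(-233002 - 418539) = (-190417 + (½)*(-1/147)*(-174))/(-651541) = (-190417 + 29/49)*(-1/651541) = -9330404/49*(-1/651541) = 9330404/31925509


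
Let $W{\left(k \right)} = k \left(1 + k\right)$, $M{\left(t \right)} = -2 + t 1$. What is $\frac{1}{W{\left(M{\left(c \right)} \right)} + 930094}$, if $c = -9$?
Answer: $\frac{1}{930204} \approx 1.075 \cdot 10^{-6}$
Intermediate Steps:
$M{\left(t \right)} = -2 + t$
$\frac{1}{W{\left(M{\left(c \right)} \right)} + 930094} = \frac{1}{\left(-2 - 9\right) \left(1 - 11\right) + 930094} = \frac{1}{- 11 \left(1 - 11\right) + 930094} = \frac{1}{\left(-11\right) \left(-10\right) + 930094} = \frac{1}{110 + 930094} = \frac{1}{930204}$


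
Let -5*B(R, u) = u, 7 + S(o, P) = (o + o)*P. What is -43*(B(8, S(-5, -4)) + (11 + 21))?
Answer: -5461/5 ≈ -1092.2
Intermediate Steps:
S(o, P) = -7 + 2*P*o (S(o, P) = -7 + (o + o)*P = -7 + (2*o)*P = -7 + 2*P*o)
B(R, u) = -u/5
-43*(B(8, S(-5, -4)) + (11 + 21)) = -43*(-(-7 + 2*(-4)*(-5))/5 + (11 + 21)) = -43*(-(-7 + 40)/5 + 32) = -43*(-⅕*33 + 32) = -43*(-33/5 + 32) = -43*127/5 = -5461/5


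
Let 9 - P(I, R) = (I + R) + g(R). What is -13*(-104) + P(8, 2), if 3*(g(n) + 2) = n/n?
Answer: 4058/3 ≈ 1352.7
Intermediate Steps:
g(n) = -5/3 (g(n) = -2 + (n/n)/3 = -2 + (1/3)*1 = -2 + 1/3 = -5/3)
P(I, R) = 32/3 - I - R (P(I, R) = 9 - ((I + R) - 5/3) = 9 - (-5/3 + I + R) = 9 + (5/3 - I - R) = 32/3 - I - R)
-13*(-104) + P(8, 2) = -13*(-104) + (32/3 - 1*8 - 1*2) = 1352 + (32/3 - 8 - 2) = 1352 + 2/3 = 4058/3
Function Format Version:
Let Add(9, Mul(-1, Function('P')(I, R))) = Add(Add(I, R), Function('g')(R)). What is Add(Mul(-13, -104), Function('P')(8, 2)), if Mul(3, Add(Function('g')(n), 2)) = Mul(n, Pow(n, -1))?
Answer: Rational(4058, 3) ≈ 1352.7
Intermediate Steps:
Function('g')(n) = Rational(-5, 3) (Function('g')(n) = Add(-2, Mul(Rational(1, 3), Mul(n, Pow(n, -1)))) = Add(-2, Mul(Rational(1, 3), 1)) = Add(-2, Rational(1, 3)) = Rational(-5, 3))
Function('P')(I, R) = Add(Rational(32, 3), Mul(-1, I), Mul(-1, R)) (Function('P')(I, R) = Add(9, Mul(-1, Add(Add(I, R), Rational(-5, 3)))) = Add(9, Mul(-1, Add(Rational(-5, 3), I, R))) = Add(9, Add(Rational(5, 3), Mul(-1, I), Mul(-1, R))) = Add(Rational(32, 3), Mul(-1, I), Mul(-1, R)))
Add(Mul(-13, -104), Function('P')(8, 2)) = Add(Mul(-13, -104), Add(Rational(32, 3), Mul(-1, 8), Mul(-1, 2))) = Add(1352, Add(Rational(32, 3), -8, -2)) = Add(1352, Rational(2, 3)) = Rational(4058, 3)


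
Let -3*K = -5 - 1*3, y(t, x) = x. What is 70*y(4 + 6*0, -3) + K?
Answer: -622/3 ≈ -207.33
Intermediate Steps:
K = 8/3 (K = -(-5 - 1*3)/3 = -(-5 - 3)/3 = -1/3*(-8) = 8/3 ≈ 2.6667)
70*y(4 + 6*0, -3) + K = 70*(-3) + 8/3 = -210 + 8/3 = -622/3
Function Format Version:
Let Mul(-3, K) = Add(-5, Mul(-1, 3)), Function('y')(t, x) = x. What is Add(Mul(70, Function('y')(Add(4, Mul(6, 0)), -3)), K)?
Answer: Rational(-622, 3) ≈ -207.33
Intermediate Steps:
K = Rational(8, 3) (K = Mul(Rational(-1, 3), Add(-5, Mul(-1, 3))) = Mul(Rational(-1, 3), Add(-5, -3)) = Mul(Rational(-1, 3), -8) = Rational(8, 3) ≈ 2.6667)
Add(Mul(70, Function('y')(Add(4, Mul(6, 0)), -3)), K) = Add(Mul(70, -3), Rational(8, 3)) = Add(-210, Rational(8, 3)) = Rational(-622, 3)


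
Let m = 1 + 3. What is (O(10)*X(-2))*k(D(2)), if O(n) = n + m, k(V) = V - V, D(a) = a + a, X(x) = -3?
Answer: 0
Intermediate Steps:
D(a) = 2*a
m = 4
k(V) = 0
O(n) = 4 + n (O(n) = n + 4 = 4 + n)
(O(10)*X(-2))*k(D(2)) = ((4 + 10)*(-3))*0 = (14*(-3))*0 = -42*0 = 0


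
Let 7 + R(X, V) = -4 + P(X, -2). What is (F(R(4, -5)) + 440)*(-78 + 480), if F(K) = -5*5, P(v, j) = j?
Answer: 166830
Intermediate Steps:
R(X, V) = -13 (R(X, V) = -7 + (-4 - 2) = -7 - 6 = -13)
F(K) = -25
(F(R(4, -5)) + 440)*(-78 + 480) = (-25 + 440)*(-78 + 480) = 415*402 = 166830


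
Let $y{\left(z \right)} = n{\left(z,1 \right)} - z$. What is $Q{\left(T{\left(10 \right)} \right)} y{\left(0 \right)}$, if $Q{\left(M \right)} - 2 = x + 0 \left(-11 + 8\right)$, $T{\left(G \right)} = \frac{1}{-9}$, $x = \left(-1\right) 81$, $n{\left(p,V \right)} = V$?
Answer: $-79$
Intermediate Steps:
$x = -81$
$y{\left(z \right)} = 1 - z$
$T{\left(G \right)} = - \frac{1}{9}$
$Q{\left(M \right)} = -79$ ($Q{\left(M \right)} = 2 - \left(81 + 0 \left(-11 + 8\right)\right) = 2 + \left(-81 + 0 \left(-3\right)\right) = 2 + \left(-81 + 0\right) = 2 - 81 = -79$)
$Q{\left(T{\left(10 \right)} \right)} y{\left(0 \right)} = - 79 \left(1 - 0\right) = - 79 \left(1 + 0\right) = \left(-79\right) 1 = -79$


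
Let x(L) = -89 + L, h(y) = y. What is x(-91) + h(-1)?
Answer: -181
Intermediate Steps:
x(-91) + h(-1) = (-89 - 91) - 1 = -180 - 1 = -181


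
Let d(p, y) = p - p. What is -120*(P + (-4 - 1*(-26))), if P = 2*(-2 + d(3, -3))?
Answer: -2160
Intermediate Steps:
d(p, y) = 0
P = -4 (P = 2*(-2 + 0) = 2*(-2) = -4)
-120*(P + (-4 - 1*(-26))) = -120*(-4 + (-4 - 1*(-26))) = -120*(-4 + (-4 + 26)) = -120*(-4 + 22) = -120*18 = -2160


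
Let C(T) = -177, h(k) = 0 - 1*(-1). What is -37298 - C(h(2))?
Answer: -37121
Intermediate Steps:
h(k) = 1 (h(k) = 0 + 1 = 1)
-37298 - C(h(2)) = -37298 - 1*(-177) = -37298 + 177 = -37121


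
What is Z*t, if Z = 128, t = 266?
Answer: 34048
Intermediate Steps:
Z*t = 128*266 = 34048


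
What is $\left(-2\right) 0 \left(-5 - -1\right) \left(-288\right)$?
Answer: $0$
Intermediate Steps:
$\left(-2\right) 0 \left(-5 - -1\right) \left(-288\right) = 0 \left(-5 + 1\right) \left(-288\right) = 0 \left(-4\right) \left(-288\right) = 0 \left(-288\right) = 0$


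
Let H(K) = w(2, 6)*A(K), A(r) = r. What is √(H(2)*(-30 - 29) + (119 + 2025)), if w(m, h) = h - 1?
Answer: √1554 ≈ 39.421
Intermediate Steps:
w(m, h) = -1 + h
H(K) = 5*K (H(K) = (-1 + 6)*K = 5*K)
√(H(2)*(-30 - 29) + (119 + 2025)) = √((5*2)*(-30 - 29) + (119 + 2025)) = √(10*(-59) + 2144) = √(-590 + 2144) = √1554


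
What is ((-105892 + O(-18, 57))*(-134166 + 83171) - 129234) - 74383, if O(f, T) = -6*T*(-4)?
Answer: 5329997763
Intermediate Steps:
O(f, T) = 24*T
((-105892 + O(-18, 57))*(-134166 + 83171) - 129234) - 74383 = ((-105892 + 24*57)*(-134166 + 83171) - 129234) - 74383 = ((-105892 + 1368)*(-50995) - 129234) - 74383 = (-104524*(-50995) - 129234) - 74383 = (5330201380 - 129234) - 74383 = 5330072146 - 74383 = 5329997763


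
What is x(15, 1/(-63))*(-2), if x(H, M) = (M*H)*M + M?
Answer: 32/1323 ≈ 0.024187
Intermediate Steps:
x(H, M) = M + H*M**2 (x(H, M) = (H*M)*M + M = H*M**2 + M = M + H*M**2)
x(15, 1/(-63))*(-2) = ((1 + 15/(-63))/(-63))*(-2) = -(1 + 15*(-1/63))/63*(-2) = -(1 - 5/21)/63*(-2) = -1/63*16/21*(-2) = -16/1323*(-2) = 32/1323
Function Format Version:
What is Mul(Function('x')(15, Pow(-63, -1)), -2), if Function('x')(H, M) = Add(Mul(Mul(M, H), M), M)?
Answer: Rational(32, 1323) ≈ 0.024187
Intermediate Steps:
Function('x')(H, M) = Add(M, Mul(H, Pow(M, 2))) (Function('x')(H, M) = Add(Mul(Mul(H, M), M), M) = Add(Mul(H, Pow(M, 2)), M) = Add(M, Mul(H, Pow(M, 2))))
Mul(Function('x')(15, Pow(-63, -1)), -2) = Mul(Mul(Pow(-63, -1), Add(1, Mul(15, Pow(-63, -1)))), -2) = Mul(Mul(Rational(-1, 63), Add(1, Mul(15, Rational(-1, 63)))), -2) = Mul(Mul(Rational(-1, 63), Add(1, Rational(-5, 21))), -2) = Mul(Mul(Rational(-1, 63), Rational(16, 21)), -2) = Mul(Rational(-16, 1323), -2) = Rational(32, 1323)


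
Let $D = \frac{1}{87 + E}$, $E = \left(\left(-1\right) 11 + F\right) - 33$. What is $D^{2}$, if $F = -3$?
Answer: $\frac{1}{1600} \approx 0.000625$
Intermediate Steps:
$E = -47$ ($E = \left(\left(-1\right) 11 - 3\right) - 33 = \left(-11 - 3\right) - 33 = -14 - 33 = -47$)
$D = \frac{1}{40}$ ($D = \frac{1}{87 - 47} = \frac{1}{40} \approx 0.025$)
$D^{2} = \left(\frac{1}{40}\right)^{2} = \frac{1}{1600}$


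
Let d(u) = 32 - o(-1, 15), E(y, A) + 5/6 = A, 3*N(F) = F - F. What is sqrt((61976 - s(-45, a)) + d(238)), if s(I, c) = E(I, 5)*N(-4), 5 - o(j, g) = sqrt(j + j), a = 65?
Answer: sqrt(62003 + I*sqrt(2)) ≈ 249.0 + 0.003*I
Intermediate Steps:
N(F) = 0 (N(F) = (F - F)/3 = (1/3)*0 = 0)
o(j, g) = 5 - sqrt(2)*sqrt(j) (o(j, g) = 5 - sqrt(j + j) = 5 - sqrt(2*j) = 5 - sqrt(2)*sqrt(j))
E(y, A) = -5/6 + A
s(I, c) = 0 (s(I, c) = (-5/6 + 5)*0 = (25/6)*0 = 0)
d(u) = 27 + I*sqrt(2) (d(u) = 32 - (5 - sqrt(2)*sqrt(-1)) = 32 - (5 - sqrt(2)*I) = 32 - (5 - I*sqrt(2)) = 32 + (-5 + I*sqrt(2)) = 27 + I*sqrt(2))
sqrt((61976 - s(-45, a)) + d(238)) = sqrt((61976 - 1*0) + (27 + I*sqrt(2))) = sqrt((61976 + 0) + (27 + I*sqrt(2))) = sqrt(61976 + (27 + I*sqrt(2))) = sqrt(62003 + I*sqrt(2))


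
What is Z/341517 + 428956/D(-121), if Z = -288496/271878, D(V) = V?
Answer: -164582545338716/46425479463 ≈ -3545.1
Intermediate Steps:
Z = -144248/135939 (Z = -288496*1/271878 = -144248/135939 ≈ -1.0611)
Z/341517 + 428956/D(-121) = -144248/135939/341517 + 428956/(-121) = -144248/135939*1/341517 + 428956*(-1/121) = -144248/46425479463 - 38996/11 = -164582545338716/46425479463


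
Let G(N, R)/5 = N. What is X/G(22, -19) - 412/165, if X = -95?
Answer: -1109/330 ≈ -3.3606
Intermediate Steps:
G(N, R) = 5*N
X/G(22, -19) - 412/165 = -95/(5*22) - 412/165 = -95/110 - 412*1/165 = -95*1/110 - 412/165 = -19/22 - 412/165 = -1109/330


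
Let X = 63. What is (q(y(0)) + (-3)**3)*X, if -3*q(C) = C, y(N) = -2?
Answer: -1659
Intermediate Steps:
q(C) = -C/3
(q(y(0)) + (-3)**3)*X = (-1/3*(-2) + (-3)**3)*63 = (2/3 - 27)*63 = -79/3*63 = -1659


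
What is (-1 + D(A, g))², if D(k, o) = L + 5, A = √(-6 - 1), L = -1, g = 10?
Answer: 9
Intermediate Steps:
A = I*√7 (A = √(-7) = I*√7 ≈ 2.6458*I)
D(k, o) = 4 (D(k, o) = -1 + 5 = 4)
(-1 + D(A, g))² = (-1 + 4)² = 3² = 9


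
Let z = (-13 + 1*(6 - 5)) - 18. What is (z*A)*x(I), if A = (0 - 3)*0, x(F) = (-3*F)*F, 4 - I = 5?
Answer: 0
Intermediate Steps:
I = -1 (I = 4 - 1*5 = 4 - 5 = -1)
z = -30 (z = (-13 + 1*1) - 18 = (-13 + 1) - 18 = -12 - 18 = -30)
x(F) = -3*F²
A = 0 (A = -3*0 = 0)
(z*A)*x(I) = (-30*0)*(-3*(-1)²) = 0*(-3*1) = 0*(-3) = 0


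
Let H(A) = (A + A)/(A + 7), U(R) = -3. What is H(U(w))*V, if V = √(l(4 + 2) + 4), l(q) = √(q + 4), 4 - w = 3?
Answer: -3*√(4 + √10)/2 ≈ -4.0144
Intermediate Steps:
w = 1 (w = 4 - 1*3 = 4 - 3 = 1)
l(q) = √(4 + q)
V = √(4 + √10) (V = √(√(4 + (4 + 2)) + 4) = √(√(4 + 6) + 4) = √(√10 + 4) = √(4 + √10) ≈ 2.6762)
H(A) = 2*A/(7 + A) (H(A) = (2*A)/(7 + A) = 2*A/(7 + A))
H(U(w))*V = (2*(-3)/(7 - 3))*√(4 + √10) = (2*(-3)/4)*√(4 + √10) = (2*(-3)*(¼))*√(4 + √10) = -3*√(4 + √10)/2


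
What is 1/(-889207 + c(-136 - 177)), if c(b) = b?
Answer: -1/889520 ≈ -1.1242e-6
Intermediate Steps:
1/(-889207 + c(-136 - 177)) = 1/(-889207 + (-136 - 177)) = 1/(-889207 - 313) = 1/(-889520) = -1/889520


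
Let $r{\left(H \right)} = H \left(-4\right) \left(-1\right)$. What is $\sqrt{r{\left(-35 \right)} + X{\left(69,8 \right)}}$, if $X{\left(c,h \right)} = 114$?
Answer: $i \sqrt{26} \approx 5.099 i$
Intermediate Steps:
$r{\left(H \right)} = 4 H$ ($r{\left(H \right)} = - 4 H \left(-1\right) = 4 H$)
$\sqrt{r{\left(-35 \right)} + X{\left(69,8 \right)}} = \sqrt{4 \left(-35\right) + 114} = \sqrt{-140 + 114} = \sqrt{-26} = i \sqrt{26}$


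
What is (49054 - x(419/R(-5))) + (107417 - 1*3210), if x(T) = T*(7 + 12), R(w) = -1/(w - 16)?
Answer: -13920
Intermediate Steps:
R(w) = -1/(-16 + w)
x(T) = 19*T (x(T) = T*19 = 19*T)
(49054 - x(419/R(-5))) + (107417 - 1*3210) = (49054 - 19*419/((-1/(-16 - 5)))) + (107417 - 1*3210) = (49054 - 19*419/((-1/(-21)))) + (107417 - 3210) = (49054 - 19*419/((-1*(-1/21)))) + 104207 = (49054 - 19*419/(1/21)) + 104207 = (49054 - 19*419*21) + 104207 = (49054 - 19*8799) + 104207 = (49054 - 1*167181) + 104207 = (49054 - 167181) + 104207 = -118127 + 104207 = -13920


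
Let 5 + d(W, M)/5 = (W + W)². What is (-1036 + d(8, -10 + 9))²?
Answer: 47961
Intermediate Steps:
d(W, M) = -25 + 20*W² (d(W, M) = -25 + 5*(W + W)² = -25 + 5*(2*W)² = -25 + 5*(4*W²) = -25 + 20*W²)
(-1036 + d(8, -10 + 9))² = (-1036 + (-25 + 20*8²))² = (-1036 + (-25 + 20*64))² = (-1036 + (-25 + 1280))² = (-1036 + 1255)² = 219² = 47961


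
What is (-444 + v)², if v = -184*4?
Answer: 1392400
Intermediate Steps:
v = -736
(-444 + v)² = (-444 - 736)² = (-1180)² = 1392400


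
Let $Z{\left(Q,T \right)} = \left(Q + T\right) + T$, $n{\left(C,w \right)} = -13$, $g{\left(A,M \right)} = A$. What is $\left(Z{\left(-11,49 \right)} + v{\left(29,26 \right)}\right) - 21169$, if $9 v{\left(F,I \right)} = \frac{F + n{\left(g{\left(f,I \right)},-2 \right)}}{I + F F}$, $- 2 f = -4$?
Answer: $- \frac{164502830}{7803} \approx -21082.0$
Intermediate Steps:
$f = 2$ ($f = \left(- \frac{1}{2}\right) \left(-4\right) = 2$)
$v{\left(F,I \right)} = \frac{-13 + F}{9 \left(I + F^{2}\right)}$ ($v{\left(F,I \right)} = \frac{\left(F - 13\right) \frac{1}{I + F F}}{9} = \frac{\left(-13 + F\right) \frac{1}{I + F^{2}}}{9} = \frac{\frac{1}{I + F^{2}} \left(-13 + F\right)}{9} = \frac{-13 + F}{9 \left(I + F^{2}\right)}$)
$Z{\left(Q,T \right)} = Q + 2 T$
$\left(Z{\left(-11,49 \right)} + v{\left(29,26 \right)}\right) - 21169 = \left(\left(-11 + 2 \cdot 49\right) + \frac{-13 + 29}{9 \left(26 + 29^{2}\right)}\right) - 21169 = \left(\left(-11 + 98\right) + \frac{1}{9} \frac{1}{26 + 841} \cdot 16\right) - 21169 = \left(87 + \frac{1}{9} \cdot \frac{1}{867} \cdot 16\right) - 21169 = \left(87 + \frac{16}{7803}\right) - 21169 = \frac{678877}{7803} - 21169 = - \frac{164502830}{7803}$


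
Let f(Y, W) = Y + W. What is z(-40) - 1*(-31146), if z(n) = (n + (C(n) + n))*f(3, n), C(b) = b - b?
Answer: 34106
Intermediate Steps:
C(b) = 0
f(Y, W) = W + Y
z(n) = 2*n*(3 + n) (z(n) = (n + (0 + n))*(n + 3) = (n + n)*(3 + n) = (2*n)*(3 + n) = 2*n*(3 + n))
z(-40) - 1*(-31146) = 2*(-40)*(3 - 40) - 1*(-31146) = 2*(-40)*(-37) + 31146 = 2960 + 31146 = 34106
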